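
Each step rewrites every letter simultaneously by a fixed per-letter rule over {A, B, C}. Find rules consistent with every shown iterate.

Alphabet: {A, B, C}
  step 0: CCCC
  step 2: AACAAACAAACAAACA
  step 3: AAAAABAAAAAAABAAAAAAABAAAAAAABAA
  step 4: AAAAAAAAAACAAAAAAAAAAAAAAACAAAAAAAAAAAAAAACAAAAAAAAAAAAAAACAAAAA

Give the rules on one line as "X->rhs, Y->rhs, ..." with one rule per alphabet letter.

A->AA, B->CA, C->AB

  step 3 ⇒ step 4: AAAAABAAAAAAABAAAAAAABAAAAAAABAA ⇒ AA·AA·AA·AA·AA·CA·AA·AA·AA·AA·AA·AA·AA·CA·AA·AA·AA·AA·AA·AA·AA·CA·AA·AA·AA·AA·AA·AA·AA·CA·AA·AA
    A ↦ AA
    B ↦ CA
  step 2 ⇒ step 3: AACAAACAAACAAACA ⇒ AA·AA·AB·AA·AA·AA·AB·AA·AA·AA·AB·AA·AA·AA·AB·AA
    C ↦ AB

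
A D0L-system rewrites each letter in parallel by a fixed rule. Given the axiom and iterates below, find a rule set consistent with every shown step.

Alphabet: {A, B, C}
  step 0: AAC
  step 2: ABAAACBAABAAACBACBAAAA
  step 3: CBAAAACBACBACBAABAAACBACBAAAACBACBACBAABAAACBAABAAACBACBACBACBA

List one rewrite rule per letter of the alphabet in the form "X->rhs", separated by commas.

A->CBA, B->AAA, C->AB

  step 2 ⇒ step 3: ABAAACBAABAAACBACBAAAA ⇒ CBA·AAA·CBA·CBA·CBA·AB·AAA·CBA·CBA·AAA·CBA·CBA·CBA·AB·AAA·CBA·AB·AAA·CBA·CBA·CBA·CBA
    A ↦ CBA
    B ↦ AAA
    C ↦ AB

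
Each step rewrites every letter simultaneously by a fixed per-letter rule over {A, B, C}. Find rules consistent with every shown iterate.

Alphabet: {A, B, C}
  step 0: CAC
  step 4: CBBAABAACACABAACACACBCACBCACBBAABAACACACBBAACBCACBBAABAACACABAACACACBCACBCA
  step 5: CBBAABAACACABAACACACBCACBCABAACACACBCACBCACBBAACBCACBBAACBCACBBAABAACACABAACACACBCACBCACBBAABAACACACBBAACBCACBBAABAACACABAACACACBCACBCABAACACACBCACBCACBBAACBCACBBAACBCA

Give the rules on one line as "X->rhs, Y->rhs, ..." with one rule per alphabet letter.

A->CA, B->BAA, C->CB

  step 4 ⇒ step 5: CBBAABAACACABAACACACBCACBCACBBAABAACACACBBAACBCACBBAABAACACABAACACACBCACBCA ⇒ CB·BAA·BAA·CA·CA·BAA·CA·CA·CB·CA·CB·CA·BAA·CA·CA·CB·CA·CB·CA·CB·BAA·CB·CA·CB·BAA·CB·CA·CB·BAA·BAA·CA·CA·BAA·CA·CA·CB·CA·CB·CA·CB·BAA·BAA·CA·CA·CB·BAA·CB·CA·CB·BAA·BAA·CA·CA·BAA·CA·CA·CB·CA·CB·CA·BAA·CA·CA·CB·CA·CB·CA·CB·BAA·CB·CA·CB·BAA·CB·CA
    A ↦ CA
    B ↦ BAA
    C ↦ CB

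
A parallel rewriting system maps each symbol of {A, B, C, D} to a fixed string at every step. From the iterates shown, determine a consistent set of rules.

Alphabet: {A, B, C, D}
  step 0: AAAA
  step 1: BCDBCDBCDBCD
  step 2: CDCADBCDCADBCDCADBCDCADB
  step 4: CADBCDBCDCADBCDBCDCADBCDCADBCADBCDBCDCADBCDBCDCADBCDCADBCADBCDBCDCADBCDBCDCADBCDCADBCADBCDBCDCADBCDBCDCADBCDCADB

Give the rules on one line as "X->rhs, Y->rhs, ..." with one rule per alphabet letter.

  step 1 ⇒ step 2: BCDBCDBCDBCD ⇒ CD·CAD·B·CD·CAD·B·CD·CAD·B·CD·CAD·B
    B ↦ CD
    C ↦ CAD
    D ↦ B
  step 0 ⇒ step 1: AAAA ⇒ BCD·BCD·BCD·BCD
    A ↦ BCD

A->BCD, B->CD, C->CAD, D->B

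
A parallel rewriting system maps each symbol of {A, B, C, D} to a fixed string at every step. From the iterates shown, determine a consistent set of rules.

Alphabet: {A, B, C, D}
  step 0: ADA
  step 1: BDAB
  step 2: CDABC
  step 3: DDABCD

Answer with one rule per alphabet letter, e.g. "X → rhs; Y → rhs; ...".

A->B, B->C, C->D, D->DA

  step 2 ⇒ step 3: CDABC ⇒ D·DA·B·C·D
    A ↦ B
    B ↦ C
    C ↦ D
    D ↦ DA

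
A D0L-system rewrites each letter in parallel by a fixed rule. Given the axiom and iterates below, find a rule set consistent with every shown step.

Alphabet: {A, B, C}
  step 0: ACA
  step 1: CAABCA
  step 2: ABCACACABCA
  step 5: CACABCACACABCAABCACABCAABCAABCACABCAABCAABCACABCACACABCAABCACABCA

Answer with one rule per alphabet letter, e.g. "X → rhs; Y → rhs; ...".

A->CA, B->C, C->AB

  step 1 ⇒ step 2: CAABCA ⇒ AB·CA·CA·C·AB·CA
    A ↦ CA
    B ↦ C
    C ↦ AB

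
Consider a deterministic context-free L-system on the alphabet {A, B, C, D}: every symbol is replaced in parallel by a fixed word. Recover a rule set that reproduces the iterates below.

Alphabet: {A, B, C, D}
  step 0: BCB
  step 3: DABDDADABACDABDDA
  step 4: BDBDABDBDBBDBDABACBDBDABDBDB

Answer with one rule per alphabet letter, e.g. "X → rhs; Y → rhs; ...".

A->B, B->DA, C->AC, D->BD

  step 3 ⇒ step 4: DABDDADABACDABDDA ⇒ BD·B·DA·BD·BD·B·BD·B·DA·B·AC·BD·B·DA·BD·BD·B
    A ↦ B
    B ↦ DA
    C ↦ AC
    D ↦ BD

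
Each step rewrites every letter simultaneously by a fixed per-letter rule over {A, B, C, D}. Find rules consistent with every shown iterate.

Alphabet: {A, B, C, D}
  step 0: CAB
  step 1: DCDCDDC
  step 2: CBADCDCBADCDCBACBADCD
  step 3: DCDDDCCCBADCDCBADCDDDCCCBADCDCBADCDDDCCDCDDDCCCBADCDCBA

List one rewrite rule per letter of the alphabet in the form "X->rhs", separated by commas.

  step 2 ⇒ step 3: CBADCDCBADCDCBACBADCD ⇒ DCD·DDC·C·CBA·DCD·CBA·DCD·DDC·C·CBA·DCD·CBA·DCD·DDC·C·DCD·DDC·C·CBA·DCD·CBA
    A ↦ C
    B ↦ DDC
    C ↦ DCD
    D ↦ CBA

A->C, B->DDC, C->DCD, D->CBA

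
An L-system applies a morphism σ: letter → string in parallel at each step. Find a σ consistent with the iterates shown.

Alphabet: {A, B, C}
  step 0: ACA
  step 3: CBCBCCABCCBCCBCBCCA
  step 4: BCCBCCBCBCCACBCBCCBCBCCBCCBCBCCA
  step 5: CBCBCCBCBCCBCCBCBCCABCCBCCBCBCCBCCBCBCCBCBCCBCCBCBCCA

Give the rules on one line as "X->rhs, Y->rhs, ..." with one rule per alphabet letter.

  step 4 ⇒ step 5: BCCBCCBCBCCACBCBCCBCBCCBCCBCBCCA ⇒ C·BC·BC·C·BC·BC·C·BC·C·BC·BC·CA·BC·C·BC·C·BC·BC·C·BC·C·BC·BC·C·BC·BC·C·BC·C·BC·BC·CA
    A ↦ CA
    B ↦ C
    C ↦ BC

A->CA, B->C, C->BC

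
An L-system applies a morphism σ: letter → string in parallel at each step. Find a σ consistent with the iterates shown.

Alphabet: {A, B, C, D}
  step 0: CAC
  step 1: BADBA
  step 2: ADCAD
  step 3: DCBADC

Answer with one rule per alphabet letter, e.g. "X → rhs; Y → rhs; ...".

  step 2 ⇒ step 3: ADCAD ⇒ D·C·BA·D·C
    A ↦ D
    C ↦ BA
    D ↦ C
  step 1 ⇒ step 2: BADBA ⇒ A·D·C·A·D
    B ↦ A

A->D, B->A, C->BA, D->C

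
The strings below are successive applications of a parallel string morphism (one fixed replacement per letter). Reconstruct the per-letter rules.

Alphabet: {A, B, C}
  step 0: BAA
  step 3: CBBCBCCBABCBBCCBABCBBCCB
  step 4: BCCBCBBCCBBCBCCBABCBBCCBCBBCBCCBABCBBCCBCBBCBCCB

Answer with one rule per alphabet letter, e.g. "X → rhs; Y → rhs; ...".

A->AB, B->CB, C->BC

  step 3 ⇒ step 4: CBBCBCCBABCBBCCBABCBBCCB ⇒ BC·CB·CB·BC·CB·BC·BC·CB·AB·CB·BC·CB·CB·BC·BC·CB·AB·CB·BC·CB·CB·BC·BC·CB
    A ↦ AB
    B ↦ CB
    C ↦ BC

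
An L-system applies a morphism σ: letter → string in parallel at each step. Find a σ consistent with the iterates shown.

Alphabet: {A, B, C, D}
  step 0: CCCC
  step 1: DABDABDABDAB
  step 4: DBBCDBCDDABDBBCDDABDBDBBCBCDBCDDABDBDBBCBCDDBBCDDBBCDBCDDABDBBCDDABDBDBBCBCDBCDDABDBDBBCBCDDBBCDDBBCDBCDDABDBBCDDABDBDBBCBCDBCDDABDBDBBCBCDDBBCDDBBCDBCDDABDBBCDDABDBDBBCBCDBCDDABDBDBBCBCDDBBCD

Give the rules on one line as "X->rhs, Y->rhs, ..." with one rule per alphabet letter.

  step 0 ⇒ step 1: CCCC ⇒ DAB·DAB·DAB·DAB
    C ↦ DAB
    A ↦ BC  (constrained at step 1)
    B ↦ BCD  (constrained at step 1)
    D ↦ DB  (constrained at step 1)

A->BC, B->BCD, C->DAB, D->DB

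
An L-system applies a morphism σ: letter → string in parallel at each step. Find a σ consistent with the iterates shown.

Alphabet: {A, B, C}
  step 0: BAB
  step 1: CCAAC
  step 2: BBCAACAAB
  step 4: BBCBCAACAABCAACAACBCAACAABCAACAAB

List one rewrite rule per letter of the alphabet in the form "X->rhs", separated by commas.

A->CAA, B->C, C->B

  step 1 ⇒ step 2: CCAAC ⇒ B·B·CAA·CAA·B
    A ↦ CAA
    C ↦ B
  step 0 ⇒ step 1: BAB ⇒ C·CAA·C
    B ↦ C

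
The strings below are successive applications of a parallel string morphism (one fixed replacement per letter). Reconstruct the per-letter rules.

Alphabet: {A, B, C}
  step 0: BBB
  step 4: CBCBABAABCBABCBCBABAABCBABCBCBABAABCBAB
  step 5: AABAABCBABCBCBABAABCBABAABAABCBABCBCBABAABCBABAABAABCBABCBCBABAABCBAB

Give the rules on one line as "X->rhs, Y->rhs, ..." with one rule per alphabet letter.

A->CB, B->AB, C->A

  step 4 ⇒ step 5: CBCBABAABCBABCBCBABAABCBABCBCBABAABCBAB ⇒ A·AB·A·AB·CB·AB·CB·CB·AB·A·AB·CB·AB·A·AB·A·AB·CB·AB·CB·CB·AB·A·AB·CB·AB·A·AB·A·AB·CB·AB·CB·CB·AB·A·AB·CB·AB
    A ↦ CB
    B ↦ AB
    C ↦ A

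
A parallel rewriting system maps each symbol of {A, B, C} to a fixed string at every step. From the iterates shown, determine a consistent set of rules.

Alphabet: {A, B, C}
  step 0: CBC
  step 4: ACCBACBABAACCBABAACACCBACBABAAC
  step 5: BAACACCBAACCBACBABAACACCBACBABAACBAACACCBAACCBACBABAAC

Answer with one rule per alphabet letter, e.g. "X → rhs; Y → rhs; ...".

A->BA, B->C, C->AC

  step 4 ⇒ step 5: ACCBACBABAACCBABAACACCBACBABAAC ⇒ BA·AC·AC·C·BA·AC·C·BA·C·BA·BA·AC·AC·C·BA·C·BA·BA·AC·BA·AC·AC·C·BA·AC·C·BA·C·BA·BA·AC
    A ↦ BA
    B ↦ C
    C ↦ AC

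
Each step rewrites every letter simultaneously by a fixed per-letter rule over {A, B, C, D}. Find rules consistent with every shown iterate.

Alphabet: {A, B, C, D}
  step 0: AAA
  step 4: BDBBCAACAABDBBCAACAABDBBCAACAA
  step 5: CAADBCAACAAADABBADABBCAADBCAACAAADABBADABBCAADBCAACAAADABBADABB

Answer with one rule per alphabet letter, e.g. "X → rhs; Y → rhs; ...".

  step 4 ⇒ step 5: BDBBCAACAABDBBCAACAABDBBCAACAA ⇒ CAA·DB·CAA·CAA·ADA·B·B·ADA·B·B·CAA·DB·CAA·CAA·ADA·B·B·ADA·B·B·CAA·DB·CAA·CAA·ADA·B·B·ADA·B·B
    A ↦ B
    B ↦ CAA
    C ↦ ADA
    D ↦ DB

A->B, B->CAA, C->ADA, D->DB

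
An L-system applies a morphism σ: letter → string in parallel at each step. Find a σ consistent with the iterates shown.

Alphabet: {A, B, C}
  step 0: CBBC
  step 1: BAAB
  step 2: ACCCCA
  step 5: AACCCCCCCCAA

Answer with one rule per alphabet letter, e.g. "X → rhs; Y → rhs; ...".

  step 1 ⇒ step 2: BAAB ⇒ A·CC·CC·A
    A ↦ CC
    B ↦ A
  step 0 ⇒ step 1: CBBC ⇒ B·A·A·B
    C ↦ B

A->CC, B->A, C->B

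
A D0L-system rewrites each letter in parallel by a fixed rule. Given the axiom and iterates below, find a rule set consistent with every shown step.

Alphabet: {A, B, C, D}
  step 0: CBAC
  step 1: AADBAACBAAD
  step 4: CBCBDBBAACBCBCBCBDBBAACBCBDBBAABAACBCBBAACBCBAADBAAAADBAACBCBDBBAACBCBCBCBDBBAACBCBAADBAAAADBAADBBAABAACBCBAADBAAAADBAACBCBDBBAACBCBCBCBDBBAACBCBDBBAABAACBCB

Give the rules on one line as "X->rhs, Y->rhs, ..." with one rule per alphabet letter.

  step 0 ⇒ step 1: CBAC ⇒ AAD·BAA·CB·AAD
    A ↦ CB
    B ↦ BAA
    C ↦ AAD
    D ↦ DB  (constrained at step 1)

A->CB, B->BAA, C->AAD, D->DB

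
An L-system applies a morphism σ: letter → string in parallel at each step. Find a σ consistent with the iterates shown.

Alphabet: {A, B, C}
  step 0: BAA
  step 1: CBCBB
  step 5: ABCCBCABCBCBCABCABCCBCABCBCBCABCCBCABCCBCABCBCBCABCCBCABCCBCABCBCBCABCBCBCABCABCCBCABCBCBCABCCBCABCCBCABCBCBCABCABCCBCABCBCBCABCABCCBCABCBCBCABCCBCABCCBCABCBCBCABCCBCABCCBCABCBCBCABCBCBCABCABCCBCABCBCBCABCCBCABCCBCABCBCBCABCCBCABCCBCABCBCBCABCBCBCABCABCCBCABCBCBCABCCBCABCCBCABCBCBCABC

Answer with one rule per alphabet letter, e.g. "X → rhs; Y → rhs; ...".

A->B, B->CBC, C->ABC

  step 0 ⇒ step 1: BAA ⇒ CBC·B·B
    A ↦ B
    B ↦ CBC
    C ↦ ABC  (constrained at step 1)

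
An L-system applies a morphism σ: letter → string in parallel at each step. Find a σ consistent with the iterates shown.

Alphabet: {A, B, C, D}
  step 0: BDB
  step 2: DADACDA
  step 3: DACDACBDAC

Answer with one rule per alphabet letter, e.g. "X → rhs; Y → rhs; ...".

  step 2 ⇒ step 3: DADACDA ⇒ DA·C·DA·C·B·DA·C
    A ↦ C
    C ↦ B
    D ↦ DA
    B ↦ D  (constrained at step 0)

A->C, B->D, C->B, D->DA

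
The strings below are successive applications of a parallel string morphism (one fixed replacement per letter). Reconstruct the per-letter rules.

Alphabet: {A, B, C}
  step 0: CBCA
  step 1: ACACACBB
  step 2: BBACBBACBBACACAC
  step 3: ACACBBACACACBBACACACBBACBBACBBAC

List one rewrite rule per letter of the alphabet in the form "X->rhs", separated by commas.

A->BB, B->AC, C->AC

  step 2 ⇒ step 3: BBACBBACBBACACAC ⇒ AC·AC·BB·AC·AC·AC·BB·AC·AC·AC·BB·AC·BB·AC·BB·AC
    A ↦ BB
    B ↦ AC
    C ↦ AC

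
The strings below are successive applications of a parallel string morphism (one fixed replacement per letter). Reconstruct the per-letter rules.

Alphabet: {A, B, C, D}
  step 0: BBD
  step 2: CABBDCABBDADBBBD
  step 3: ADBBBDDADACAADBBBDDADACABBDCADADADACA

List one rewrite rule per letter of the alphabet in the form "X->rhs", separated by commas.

A->BBD, B->DA, C->ADB, D->CA

  step 2 ⇒ step 3: CABBDCABBDADBBBD ⇒ ADB·BBD·DA·DA·CA·ADB·BBD·DA·DA·CA·BBD·CA·DA·DA·DA·CA
    A ↦ BBD
    B ↦ DA
    C ↦ ADB
    D ↦ CA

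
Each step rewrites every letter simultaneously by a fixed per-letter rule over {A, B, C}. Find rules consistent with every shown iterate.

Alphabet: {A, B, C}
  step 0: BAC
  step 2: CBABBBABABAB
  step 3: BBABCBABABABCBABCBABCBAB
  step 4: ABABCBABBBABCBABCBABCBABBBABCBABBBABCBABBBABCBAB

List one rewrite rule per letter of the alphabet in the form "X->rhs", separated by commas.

  step 3 ⇒ step 4: BBABCBABABABCBABCBABCBAB ⇒ AB·AB·CB·AB·BB·AB·CB·AB·CB·AB·CB·AB·BB·AB·CB·AB·BB·AB·CB·AB·BB·AB·CB·AB
    A ↦ CB
    B ↦ AB
    C ↦ BB

A->CB, B->AB, C->BB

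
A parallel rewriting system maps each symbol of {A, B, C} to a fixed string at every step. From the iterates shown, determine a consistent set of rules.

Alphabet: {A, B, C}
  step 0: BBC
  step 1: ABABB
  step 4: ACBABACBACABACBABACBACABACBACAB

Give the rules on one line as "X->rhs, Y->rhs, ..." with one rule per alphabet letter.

A->AC, B->AB, C->B

  step 0 ⇒ step 1: BBC ⇒ AB·AB·B
    B ↦ AB
    C ↦ B
    A ↦ AC  (constrained at step 1)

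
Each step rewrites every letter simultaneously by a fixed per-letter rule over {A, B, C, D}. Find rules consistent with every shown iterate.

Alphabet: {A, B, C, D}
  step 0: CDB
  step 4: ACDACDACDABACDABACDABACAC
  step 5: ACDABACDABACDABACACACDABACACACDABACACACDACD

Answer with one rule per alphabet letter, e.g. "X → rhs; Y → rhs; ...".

  step 4 ⇒ step 5: ACDACDACDABACDABACDABACAC ⇒ AC·D·AB·AC·D·AB·AC·D·AB·AC·AC·AC·D·AB·AC·AC·AC·D·AB·AC·AC·AC·D·AC·D
    A ↦ AC
    B ↦ AC
    C ↦ D
    D ↦ AB

A->AC, B->AC, C->D, D->AB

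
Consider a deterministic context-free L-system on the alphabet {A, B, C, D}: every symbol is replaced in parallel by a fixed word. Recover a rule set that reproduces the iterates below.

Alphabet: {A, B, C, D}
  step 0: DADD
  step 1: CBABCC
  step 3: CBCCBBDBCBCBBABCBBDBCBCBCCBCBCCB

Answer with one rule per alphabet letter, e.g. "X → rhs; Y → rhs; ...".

A->BAB, B->CB, C->BDB, D->C

  step 0 ⇒ step 1: DADD ⇒ C·BAB·C·C
    A ↦ BAB
    D ↦ C
    B ↦ CB  (constrained at step 1)
    C ↦ BDB  (constrained at step 1)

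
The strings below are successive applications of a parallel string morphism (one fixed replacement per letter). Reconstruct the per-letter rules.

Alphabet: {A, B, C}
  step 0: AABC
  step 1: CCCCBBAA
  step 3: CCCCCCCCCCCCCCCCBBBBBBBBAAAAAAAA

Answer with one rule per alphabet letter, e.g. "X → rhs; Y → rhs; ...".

  step 0 ⇒ step 1: AABC ⇒ CC·CC·BB·AA
    A ↦ CC
    B ↦ BB
    C ↦ AA

A->CC, B->BB, C->AA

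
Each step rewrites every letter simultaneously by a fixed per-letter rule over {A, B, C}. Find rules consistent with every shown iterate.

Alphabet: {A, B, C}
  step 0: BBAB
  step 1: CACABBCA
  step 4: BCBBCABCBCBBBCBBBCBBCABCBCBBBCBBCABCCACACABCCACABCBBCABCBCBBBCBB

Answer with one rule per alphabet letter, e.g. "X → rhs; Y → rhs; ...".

A->BB, B->CA, C->BC

  step 0 ⇒ step 1: BBAB ⇒ CA·CA·BB·CA
    A ↦ BB
    B ↦ CA
    C ↦ BC  (constrained at step 1)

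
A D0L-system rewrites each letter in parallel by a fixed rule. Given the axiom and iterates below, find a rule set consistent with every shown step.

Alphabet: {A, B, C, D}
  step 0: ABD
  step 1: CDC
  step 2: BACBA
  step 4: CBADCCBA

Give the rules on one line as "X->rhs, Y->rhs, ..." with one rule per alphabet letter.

A->C, B->D, C->BA, D->C

  step 1 ⇒ step 2: CDC ⇒ BA·C·BA
    C ↦ BA
    D ↦ C
  step 0 ⇒ step 1: ABD ⇒ C·D·C
    A ↦ C
  step 0 ⇒ step 1: ABD ⇒ C·D·C
    B ↦ D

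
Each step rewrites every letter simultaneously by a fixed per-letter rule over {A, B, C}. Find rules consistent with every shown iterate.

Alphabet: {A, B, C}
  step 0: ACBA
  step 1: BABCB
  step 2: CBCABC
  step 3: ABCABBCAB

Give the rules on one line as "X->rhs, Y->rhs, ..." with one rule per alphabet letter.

A->B, B->C, C->AB

  step 2 ⇒ step 3: CBCABC ⇒ AB·C·AB·B·C·AB
    A ↦ B
    B ↦ C
    C ↦ AB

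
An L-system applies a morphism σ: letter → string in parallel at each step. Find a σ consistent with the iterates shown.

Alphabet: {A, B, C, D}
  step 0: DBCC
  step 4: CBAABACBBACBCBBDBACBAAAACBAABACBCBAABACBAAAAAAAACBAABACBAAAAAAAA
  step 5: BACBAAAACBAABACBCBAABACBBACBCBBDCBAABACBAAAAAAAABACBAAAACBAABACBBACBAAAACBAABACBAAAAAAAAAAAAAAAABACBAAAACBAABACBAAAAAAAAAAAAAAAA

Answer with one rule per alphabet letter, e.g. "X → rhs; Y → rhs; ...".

A->AA, B->CB, C->BA, D->BD

  step 4 ⇒ step 5: CBAABACBBACBCBBDBACBAAAACBAABACBCBAABACBAAAAAAAACBAABACBAAAAAAAA ⇒ BA·CB·AA·AA·CB·AA·BA·CB·CB·AA·BA·CB·BA·CB·CB·BD·CB·AA·BA·CB·AA·AA·AA·AA·BA·CB·AA·AA·CB·AA·BA·CB·BA·CB·AA·AA·CB·AA·BA·CB·AA·AA·AA·AA·AA·AA·AA·AA·BA·CB·AA·AA·CB·AA·BA·CB·AA·AA·AA·AA·AA·AA·AA·AA
    A ↦ AA
    B ↦ CB
    C ↦ BA
    D ↦ BD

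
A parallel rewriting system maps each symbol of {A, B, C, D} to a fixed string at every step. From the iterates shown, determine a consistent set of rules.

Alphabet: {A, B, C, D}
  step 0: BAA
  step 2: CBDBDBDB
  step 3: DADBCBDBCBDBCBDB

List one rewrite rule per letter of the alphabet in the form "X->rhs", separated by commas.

A->B, B->DB, C->DA, D->CB

  step 2 ⇒ step 3: CBDBDBDB ⇒ DA·DB·CB·DB·CB·DB·CB·DB
    B ↦ DB
    C ↦ DA
    D ↦ CB
    A ↦ B  (constrained at step 0)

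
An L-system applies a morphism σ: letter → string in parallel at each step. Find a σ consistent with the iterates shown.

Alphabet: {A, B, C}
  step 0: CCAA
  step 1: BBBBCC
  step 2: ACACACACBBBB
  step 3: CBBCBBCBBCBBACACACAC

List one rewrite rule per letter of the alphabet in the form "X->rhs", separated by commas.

A->C, B->AC, C->BB

  step 2 ⇒ step 3: ACACACACBBBB ⇒ C·BB·C·BB·C·BB·C·BB·AC·AC·AC·AC
    A ↦ C
    B ↦ AC
    C ↦ BB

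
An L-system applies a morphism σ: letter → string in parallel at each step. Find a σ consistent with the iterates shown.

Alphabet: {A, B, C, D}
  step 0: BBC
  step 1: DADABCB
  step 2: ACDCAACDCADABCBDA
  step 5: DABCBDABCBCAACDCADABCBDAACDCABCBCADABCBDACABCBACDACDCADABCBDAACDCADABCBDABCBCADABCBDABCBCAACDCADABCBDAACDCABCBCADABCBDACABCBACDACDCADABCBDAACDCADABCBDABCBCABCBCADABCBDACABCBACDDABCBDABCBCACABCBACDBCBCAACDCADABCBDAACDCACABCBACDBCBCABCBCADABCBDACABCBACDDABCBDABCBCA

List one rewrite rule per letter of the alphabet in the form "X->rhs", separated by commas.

  step 1 ⇒ step 2: DADABCB ⇒ ACD·CA·ACD·CA·DA·BCB·DA
    A ↦ CA
    B ↦ DA
    C ↦ BCB
    D ↦ ACD

A->CA, B->DA, C->BCB, D->ACD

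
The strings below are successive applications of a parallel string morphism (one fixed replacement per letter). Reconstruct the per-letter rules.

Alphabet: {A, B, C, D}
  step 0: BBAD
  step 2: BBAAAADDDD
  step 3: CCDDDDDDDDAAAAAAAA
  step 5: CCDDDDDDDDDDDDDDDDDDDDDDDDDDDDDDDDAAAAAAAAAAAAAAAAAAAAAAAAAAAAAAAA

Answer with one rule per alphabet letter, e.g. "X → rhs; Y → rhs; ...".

  step 2 ⇒ step 3: BBAAAADDDD ⇒ C·C·DD·DD·DD·DD·AA·AA·AA·AA
    A ↦ DD
    B ↦ C
    D ↦ AA
    C ↦ B  (constrained at step 3)

A->DD, B->C, C->B, D->AA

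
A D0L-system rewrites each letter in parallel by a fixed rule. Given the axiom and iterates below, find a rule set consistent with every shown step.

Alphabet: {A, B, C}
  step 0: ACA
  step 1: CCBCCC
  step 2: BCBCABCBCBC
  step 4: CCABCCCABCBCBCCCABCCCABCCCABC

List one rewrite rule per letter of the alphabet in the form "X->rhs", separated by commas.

  step 1 ⇒ step 2: CCBCCC ⇒ BC·BC·A·BC·BC·BC
    B ↦ A
    C ↦ BC
  step 0 ⇒ step 1: ACA ⇒ CC·BC·CC
    A ↦ CC

A->CC, B->A, C->BC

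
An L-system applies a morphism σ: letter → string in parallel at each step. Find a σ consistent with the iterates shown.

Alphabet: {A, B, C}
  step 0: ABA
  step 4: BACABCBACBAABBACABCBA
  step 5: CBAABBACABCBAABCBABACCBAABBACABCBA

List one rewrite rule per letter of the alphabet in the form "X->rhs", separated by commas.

A->BA, B->C, C->AB

  step 4 ⇒ step 5: BACABCBACBAABBACABCBA ⇒ C·BA·AB·BA·C·AB·C·BA·AB·C·BA·BA·C·C·BA·AB·BA·C·AB·C·BA
    A ↦ BA
    B ↦ C
    C ↦ AB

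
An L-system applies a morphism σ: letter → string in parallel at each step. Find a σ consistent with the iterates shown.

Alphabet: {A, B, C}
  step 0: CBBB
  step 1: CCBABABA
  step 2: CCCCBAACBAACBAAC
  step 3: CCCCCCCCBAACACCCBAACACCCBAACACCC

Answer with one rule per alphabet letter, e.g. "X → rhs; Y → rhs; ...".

A->AC, B->BA, C->CC

  step 2 ⇒ step 3: CCCCBAACBAACBAAC ⇒ CC·CC·CC·CC·BA·AC·AC·CC·BA·AC·AC·CC·BA·AC·AC·CC
    A ↦ AC
    B ↦ BA
    C ↦ CC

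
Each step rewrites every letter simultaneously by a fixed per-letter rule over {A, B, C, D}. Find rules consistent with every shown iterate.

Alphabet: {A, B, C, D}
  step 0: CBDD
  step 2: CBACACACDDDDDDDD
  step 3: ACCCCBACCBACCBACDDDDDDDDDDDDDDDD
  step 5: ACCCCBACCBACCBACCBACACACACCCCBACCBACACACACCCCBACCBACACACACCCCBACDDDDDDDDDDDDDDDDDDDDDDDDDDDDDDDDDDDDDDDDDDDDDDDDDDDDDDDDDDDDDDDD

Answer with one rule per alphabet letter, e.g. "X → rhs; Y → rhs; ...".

A->CB, B->CC, C->AC, D->DD

  step 2 ⇒ step 3: CBACACACDDDDDDDD ⇒ AC·CC·CB·AC·CB·AC·CB·AC·DD·DD·DD·DD·DD·DD·DD·DD
    A ↦ CB
    B ↦ CC
    C ↦ AC
    D ↦ DD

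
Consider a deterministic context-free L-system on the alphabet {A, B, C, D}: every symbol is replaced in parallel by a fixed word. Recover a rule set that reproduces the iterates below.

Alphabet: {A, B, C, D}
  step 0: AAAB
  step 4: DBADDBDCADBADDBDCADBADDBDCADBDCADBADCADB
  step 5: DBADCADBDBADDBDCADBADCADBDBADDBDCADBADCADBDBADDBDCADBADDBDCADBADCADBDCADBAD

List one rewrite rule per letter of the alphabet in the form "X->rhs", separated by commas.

A->CA, B->AD, C->D, D->DB

  step 4 ⇒ step 5: DBADDBDCADBADDBDCADBADDBDCADBDCADBADCADB ⇒ DB·AD·CA·DB·DB·AD·DB·D·CA·DB·AD·CA·DB·DB·AD·DB·D·CA·DB·AD·CA·DB·DB·AD·DB·D·CA·DB·AD·DB·D·CA·DB·AD·CA·DB·D·CA·DB·AD
    A ↦ CA
    B ↦ AD
    C ↦ D
    D ↦ DB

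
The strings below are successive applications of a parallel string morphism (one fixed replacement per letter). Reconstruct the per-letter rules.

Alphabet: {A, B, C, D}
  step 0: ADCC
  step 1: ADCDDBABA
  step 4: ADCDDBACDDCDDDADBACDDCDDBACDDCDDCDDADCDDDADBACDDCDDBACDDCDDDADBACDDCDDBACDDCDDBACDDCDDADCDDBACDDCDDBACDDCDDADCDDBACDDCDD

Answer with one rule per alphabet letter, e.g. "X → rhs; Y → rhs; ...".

  step 0 ⇒ step 1: ADCC ⇒ AD·CDD·BA·BA
    A ↦ AD
    C ↦ BA
    D ↦ CDD
    B ↦ D  (constrained at step 1)

A->AD, B->D, C->BA, D->CDD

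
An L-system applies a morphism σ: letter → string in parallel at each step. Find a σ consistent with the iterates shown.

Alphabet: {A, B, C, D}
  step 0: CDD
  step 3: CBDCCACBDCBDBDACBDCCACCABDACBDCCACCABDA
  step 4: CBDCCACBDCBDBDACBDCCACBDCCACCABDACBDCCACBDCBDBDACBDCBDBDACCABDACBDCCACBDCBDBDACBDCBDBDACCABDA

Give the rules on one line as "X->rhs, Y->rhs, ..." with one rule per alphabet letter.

  step 3 ⇒ step 4: CBDCCACBDCBDBDACBDCCACCABDACBDCCACCABDA ⇒ CBD·C·CA·CBD·CBD·BDA·CBD·C·CA·CBD·C·CA·C·CA·BDA·CBD·C·CA·CBD·CBD·BDA·CBD·CBD·BDA·C·CA·BDA·CBD·C·CA·CBD·CBD·BDA·CBD·CBD·BDA·C·CA·BDA
    A ↦ BDA
    B ↦ C
    C ↦ CBD
    D ↦ CA

A->BDA, B->C, C->CBD, D->CA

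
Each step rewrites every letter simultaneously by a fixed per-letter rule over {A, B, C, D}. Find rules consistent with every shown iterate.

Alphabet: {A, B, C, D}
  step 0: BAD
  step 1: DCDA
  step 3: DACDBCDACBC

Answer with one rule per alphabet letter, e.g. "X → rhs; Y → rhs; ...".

  step 0 ⇒ step 1: BAD ⇒ D·C·DA
    A ↦ C
    B ↦ D
    D ↦ DA
    C ↦ BC  (constrained at step 1)

A->C, B->D, C->BC, D->DA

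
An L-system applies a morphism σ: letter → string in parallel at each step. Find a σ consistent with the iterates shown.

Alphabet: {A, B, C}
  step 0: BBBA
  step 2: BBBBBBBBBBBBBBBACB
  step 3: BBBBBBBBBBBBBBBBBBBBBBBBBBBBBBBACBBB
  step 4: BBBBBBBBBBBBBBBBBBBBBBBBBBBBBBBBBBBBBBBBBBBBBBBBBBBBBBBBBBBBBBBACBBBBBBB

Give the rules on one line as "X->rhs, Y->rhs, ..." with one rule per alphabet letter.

A->BAC, B->BB, C->B

  step 3 ⇒ step 4: BBBBBBBBBBBBBBBBBBBBBBBBBBBBBBBACBBB ⇒ BB·BB·BB·BB·BB·BB·BB·BB·BB·BB·BB·BB·BB·BB·BB·BB·BB·BB·BB·BB·BB·BB·BB·BB·BB·BB·BB·BB·BB·BB·BB·BAC·B·BB·BB·BB
    A ↦ BAC
    B ↦ BB
    C ↦ B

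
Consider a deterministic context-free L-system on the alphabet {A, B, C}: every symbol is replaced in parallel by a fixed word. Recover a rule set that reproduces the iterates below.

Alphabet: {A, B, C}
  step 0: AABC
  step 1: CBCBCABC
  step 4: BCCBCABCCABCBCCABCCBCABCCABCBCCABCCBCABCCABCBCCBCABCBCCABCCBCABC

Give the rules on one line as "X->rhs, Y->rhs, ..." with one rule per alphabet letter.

A->CB, B->CA, C->BC

  step 0 ⇒ step 1: AABC ⇒ CB·CB·CA·BC
    A ↦ CB
    B ↦ CA
    C ↦ BC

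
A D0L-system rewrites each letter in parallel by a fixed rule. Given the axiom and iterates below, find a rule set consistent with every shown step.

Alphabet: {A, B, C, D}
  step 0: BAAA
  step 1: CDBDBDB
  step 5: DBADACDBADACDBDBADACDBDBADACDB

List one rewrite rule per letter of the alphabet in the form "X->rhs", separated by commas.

  step 0 ⇒ step 1: BAAA ⇒ C·DB·DB·DB
    A ↦ DB
    B ↦ C
    C ↦ AD  (constrained at step 1)
    D ↦ A  (constrained at step 1)

A->DB, B->C, C->AD, D->A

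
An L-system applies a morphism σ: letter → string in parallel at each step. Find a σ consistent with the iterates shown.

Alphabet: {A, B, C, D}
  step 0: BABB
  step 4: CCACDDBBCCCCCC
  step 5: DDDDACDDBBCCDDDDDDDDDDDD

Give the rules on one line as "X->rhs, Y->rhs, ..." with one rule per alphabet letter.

A->AC, B->C, C->DD, D->B

  step 4 ⇒ step 5: CCACDDBBCCCCCC ⇒ DD·DD·AC·DD·B·B·C·C·DD·DD·DD·DD·DD·DD
    A ↦ AC
    B ↦ C
    C ↦ DD
    D ↦ B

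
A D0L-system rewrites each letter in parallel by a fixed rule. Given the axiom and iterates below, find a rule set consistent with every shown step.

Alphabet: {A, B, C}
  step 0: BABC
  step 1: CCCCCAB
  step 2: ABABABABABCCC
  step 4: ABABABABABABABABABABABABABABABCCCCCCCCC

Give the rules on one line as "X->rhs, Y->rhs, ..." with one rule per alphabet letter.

  step 1 ⇒ step 2: CCCCCAB ⇒ AB·AB·AB·AB·AB·C·CC
    A ↦ C
    B ↦ CC
    C ↦ AB

A->C, B->CC, C->AB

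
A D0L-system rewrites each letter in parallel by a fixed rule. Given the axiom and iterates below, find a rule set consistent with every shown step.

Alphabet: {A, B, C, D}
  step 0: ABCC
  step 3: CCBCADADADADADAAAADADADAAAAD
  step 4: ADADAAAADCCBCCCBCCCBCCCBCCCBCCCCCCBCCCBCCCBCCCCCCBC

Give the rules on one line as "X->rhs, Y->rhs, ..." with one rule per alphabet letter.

  step 3 ⇒ step 4: CCBCADADADADADAAAADADADAAAAD ⇒ AD·AD·AAA·AD·C·CBC·C·CBC·C·CBC·C·CBC·C·CBC·C·C·C·C·CBC·C·CBC·C·CBC·C·C·C·C·CBC
    A ↦ C
    B ↦ AAA
    C ↦ AD
    D ↦ CBC

A->C, B->AAA, C->AD, D->CBC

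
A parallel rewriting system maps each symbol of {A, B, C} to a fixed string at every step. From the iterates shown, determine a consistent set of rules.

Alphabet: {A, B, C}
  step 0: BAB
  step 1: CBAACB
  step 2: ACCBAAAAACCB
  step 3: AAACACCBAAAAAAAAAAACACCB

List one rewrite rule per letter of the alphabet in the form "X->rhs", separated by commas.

  step 2 ⇒ step 3: ACCBAAAAACCB ⇒ AA·AC·AC·CB·AA·AA·AA·AA·AA·AC·AC·CB
    A ↦ AA
    B ↦ CB
    C ↦ AC

A->AA, B->CB, C->AC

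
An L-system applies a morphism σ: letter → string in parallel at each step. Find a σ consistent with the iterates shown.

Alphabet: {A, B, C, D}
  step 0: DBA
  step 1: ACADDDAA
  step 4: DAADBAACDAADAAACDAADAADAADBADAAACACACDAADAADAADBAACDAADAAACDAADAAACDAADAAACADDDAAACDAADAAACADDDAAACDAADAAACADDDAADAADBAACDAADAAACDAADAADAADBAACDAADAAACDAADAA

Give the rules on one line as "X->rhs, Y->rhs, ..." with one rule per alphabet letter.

A->DAA, B->ADD, C->DBA, D->AC

  step 0 ⇒ step 1: DBA ⇒ AC·ADD·DAA
    A ↦ DAA
    B ↦ ADD
    D ↦ AC
    C ↦ DBA  (constrained at step 1)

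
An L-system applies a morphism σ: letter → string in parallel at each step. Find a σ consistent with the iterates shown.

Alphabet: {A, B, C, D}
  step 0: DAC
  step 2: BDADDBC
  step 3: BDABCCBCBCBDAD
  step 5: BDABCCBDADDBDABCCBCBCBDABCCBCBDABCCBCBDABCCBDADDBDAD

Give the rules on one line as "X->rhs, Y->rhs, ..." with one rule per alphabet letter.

  step 2 ⇒ step 3: BDADDBC ⇒ BDA·BC·C·BC·BC·BDA·D
    A ↦ C
    B ↦ BDA
    C ↦ D
    D ↦ BC

A->C, B->BDA, C->D, D->BC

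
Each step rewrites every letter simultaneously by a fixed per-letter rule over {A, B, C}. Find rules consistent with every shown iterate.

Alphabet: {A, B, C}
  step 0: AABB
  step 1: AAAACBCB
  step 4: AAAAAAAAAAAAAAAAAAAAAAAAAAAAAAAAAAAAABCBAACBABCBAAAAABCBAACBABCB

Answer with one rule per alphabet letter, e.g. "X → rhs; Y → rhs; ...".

A->AA, B->CB, C->AB

  step 0 ⇒ step 1: AABB ⇒ AA·AA·CB·CB
    A ↦ AA
    B ↦ CB
    C ↦ AB  (constrained at step 1)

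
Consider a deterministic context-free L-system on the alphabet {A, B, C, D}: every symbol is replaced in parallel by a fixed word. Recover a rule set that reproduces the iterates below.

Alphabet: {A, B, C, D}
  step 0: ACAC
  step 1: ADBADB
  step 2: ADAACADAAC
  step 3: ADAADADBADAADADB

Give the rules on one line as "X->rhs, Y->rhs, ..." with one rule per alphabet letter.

A->AD, B->AC, C->B, D->A

  step 2 ⇒ step 3: ADAACADAAC ⇒ AD·A·AD·AD·B·AD·A·AD·AD·B
    A ↦ AD
    C ↦ B
    D ↦ A
  step 1 ⇒ step 2: ADBADB ⇒ AD·A·AC·AD·A·AC
    B ↦ AC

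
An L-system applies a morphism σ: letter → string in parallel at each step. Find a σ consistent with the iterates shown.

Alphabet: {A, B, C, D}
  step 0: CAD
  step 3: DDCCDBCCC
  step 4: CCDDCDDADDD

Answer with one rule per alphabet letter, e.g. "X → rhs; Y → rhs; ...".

  step 3 ⇒ step 4: DDCCDBCCC ⇒ C·C·D·D·C·DDA·D·D·D
    B ↦ DDA
    C ↦ D
    D ↦ C
    A ↦ DBC  (constrained at step 0)

A->DBC, B->DDA, C->D, D->C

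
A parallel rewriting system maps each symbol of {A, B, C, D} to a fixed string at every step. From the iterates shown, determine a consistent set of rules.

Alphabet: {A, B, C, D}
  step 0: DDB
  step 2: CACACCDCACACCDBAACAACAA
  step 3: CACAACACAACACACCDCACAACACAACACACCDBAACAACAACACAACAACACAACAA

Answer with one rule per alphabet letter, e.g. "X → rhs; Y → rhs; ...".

  step 2 ⇒ step 3: CACACCDCACACCDBAACAACAA ⇒ CA·CAA·CA·CAA·CA·CA·CCD·CA·CAA·CA·CAA·CA·CA·CCD·BAA·CAA·CAA·CA·CAA·CAA·CA·CAA·CAA
    A ↦ CAA
    B ↦ BAA
    C ↦ CA
    D ↦ CCD

A->CAA, B->BAA, C->CA, D->CCD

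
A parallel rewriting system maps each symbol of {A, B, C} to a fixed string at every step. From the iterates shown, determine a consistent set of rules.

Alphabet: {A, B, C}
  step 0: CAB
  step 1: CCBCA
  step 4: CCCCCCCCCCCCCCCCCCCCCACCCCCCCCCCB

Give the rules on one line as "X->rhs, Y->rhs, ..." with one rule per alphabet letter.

  step 0 ⇒ step 1: CAB ⇒ CC·B·CA
    A ↦ B
    B ↦ CA
    C ↦ CC

A->B, B->CA, C->CC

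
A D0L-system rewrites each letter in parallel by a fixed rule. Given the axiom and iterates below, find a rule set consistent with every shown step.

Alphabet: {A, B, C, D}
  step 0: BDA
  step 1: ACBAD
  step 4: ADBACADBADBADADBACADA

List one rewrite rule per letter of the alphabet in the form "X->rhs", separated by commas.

  step 0 ⇒ step 1: BDA ⇒ AC·B·AD
    A ↦ AD
    B ↦ AC
    D ↦ B
    C ↦ A  (constrained at step 1)

A->AD, B->AC, C->A, D->B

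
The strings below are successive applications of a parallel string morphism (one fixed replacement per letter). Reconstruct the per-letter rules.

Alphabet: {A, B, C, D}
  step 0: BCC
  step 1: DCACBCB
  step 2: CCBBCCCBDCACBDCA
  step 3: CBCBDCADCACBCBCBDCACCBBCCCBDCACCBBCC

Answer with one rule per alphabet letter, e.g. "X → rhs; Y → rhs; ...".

A->BCC, B->DCA, C->CB, D->C

  step 2 ⇒ step 3: CCBBCCCBDCACBDCA ⇒ CB·CB·DCA·DCA·CB·CB·CB·DCA·C·CB·BCC·CB·DCA·C·CB·BCC
    A ↦ BCC
    B ↦ DCA
    C ↦ CB
    D ↦ C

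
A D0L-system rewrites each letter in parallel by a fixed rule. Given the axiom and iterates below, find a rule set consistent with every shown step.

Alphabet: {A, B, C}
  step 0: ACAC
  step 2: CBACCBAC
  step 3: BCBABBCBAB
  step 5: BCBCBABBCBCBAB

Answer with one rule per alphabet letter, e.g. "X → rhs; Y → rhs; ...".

A->BA, B->C, C->B

  step 2 ⇒ step 3: CBACCBAC ⇒ B·C·BA·B·B·C·BA·B
    A ↦ BA
    B ↦ C
    C ↦ B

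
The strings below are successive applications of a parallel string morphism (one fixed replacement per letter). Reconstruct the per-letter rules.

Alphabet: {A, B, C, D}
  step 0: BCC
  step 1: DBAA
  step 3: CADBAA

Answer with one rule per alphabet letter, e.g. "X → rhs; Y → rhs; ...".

  step 0 ⇒ step 1: BCC ⇒ DB·A·A
    B ↦ DB
    C ↦ A
    A ↦ C  (constrained at step 1)
    D ↦ A  (constrained at step 1)

A->C, B->DB, C->A, D->A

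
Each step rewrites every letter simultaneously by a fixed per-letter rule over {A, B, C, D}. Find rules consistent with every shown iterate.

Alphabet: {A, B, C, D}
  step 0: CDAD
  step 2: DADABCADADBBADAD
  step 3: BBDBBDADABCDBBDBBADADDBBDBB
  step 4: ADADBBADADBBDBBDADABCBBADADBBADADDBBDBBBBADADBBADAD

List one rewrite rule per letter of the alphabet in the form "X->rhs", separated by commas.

  step 3 ⇒ step 4: BBDBBDADABCDBBDBBADADDBBDBB ⇒ AD·AD·BB·AD·AD·BB·D·BB·D·AD·ABC·BB·AD·AD·BB·AD·AD·D·BB·D·BB·BB·AD·AD·BB·AD·AD
    A ↦ D
    B ↦ AD
    C ↦ ABC
    D ↦ BB

A->D, B->AD, C->ABC, D->BB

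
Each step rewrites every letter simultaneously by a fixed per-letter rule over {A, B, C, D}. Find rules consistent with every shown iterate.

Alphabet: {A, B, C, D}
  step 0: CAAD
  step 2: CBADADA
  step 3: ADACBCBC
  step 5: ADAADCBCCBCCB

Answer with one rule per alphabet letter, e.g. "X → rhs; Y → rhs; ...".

A->C, B->A, C->AD, D->B

  step 2 ⇒ step 3: CBADADA ⇒ AD·A·C·B·C·B·C
    A ↦ C
    B ↦ A
    C ↦ AD
    D ↦ B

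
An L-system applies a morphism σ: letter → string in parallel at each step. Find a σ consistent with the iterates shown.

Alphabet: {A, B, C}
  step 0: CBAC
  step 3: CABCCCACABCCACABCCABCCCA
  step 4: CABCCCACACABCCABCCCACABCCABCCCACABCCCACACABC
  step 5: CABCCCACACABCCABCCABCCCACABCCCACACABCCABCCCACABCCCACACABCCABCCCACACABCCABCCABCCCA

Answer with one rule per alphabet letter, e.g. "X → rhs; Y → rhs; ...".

  step 4 ⇒ step 5: CABCCCACACABCCABCCCACABCCABCCCACABCCCACACABC ⇒ CA·BC·C·CA·CA·CA·BC·CA·BC·CA·BC·C·CA·CA·BC·C·CA·CA·CA·BC·CA·BC·C·CA·CA·BC·C·CA·CA·CA·BC·CA·BC·C·CA·CA·CA·BC·CA·BC·CA·BC·C·CA
    A ↦ BC
    B ↦ C
    C ↦ CA

A->BC, B->C, C->CA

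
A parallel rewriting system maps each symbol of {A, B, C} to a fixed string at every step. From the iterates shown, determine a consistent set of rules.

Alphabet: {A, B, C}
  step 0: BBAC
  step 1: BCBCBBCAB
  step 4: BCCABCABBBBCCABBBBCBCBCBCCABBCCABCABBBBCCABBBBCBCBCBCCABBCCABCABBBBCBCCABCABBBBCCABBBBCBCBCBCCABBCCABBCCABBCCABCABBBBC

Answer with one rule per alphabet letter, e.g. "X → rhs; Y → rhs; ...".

  step 0 ⇒ step 1: BBAC ⇒ BC·BC·BB·CAB
    A ↦ BB
    B ↦ BC
    C ↦ CAB

A->BB, B->BC, C->CAB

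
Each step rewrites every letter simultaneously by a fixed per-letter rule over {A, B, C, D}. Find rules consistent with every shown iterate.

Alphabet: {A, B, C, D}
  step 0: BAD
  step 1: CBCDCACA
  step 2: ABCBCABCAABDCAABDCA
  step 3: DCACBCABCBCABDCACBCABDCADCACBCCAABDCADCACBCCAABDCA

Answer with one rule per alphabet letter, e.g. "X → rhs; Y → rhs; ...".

A->DCA, B->CBC, C->AB, D->CA

  step 2 ⇒ step 3: ABCBCABCAABDCAABDCA ⇒ DCA·CBC·AB·CBC·AB·DCA·CBC·AB·DCA·DCA·CBC·CA·AB·DCA·DCA·CBC·CA·AB·DCA
    A ↦ DCA
    B ↦ CBC
    C ↦ AB
    D ↦ CA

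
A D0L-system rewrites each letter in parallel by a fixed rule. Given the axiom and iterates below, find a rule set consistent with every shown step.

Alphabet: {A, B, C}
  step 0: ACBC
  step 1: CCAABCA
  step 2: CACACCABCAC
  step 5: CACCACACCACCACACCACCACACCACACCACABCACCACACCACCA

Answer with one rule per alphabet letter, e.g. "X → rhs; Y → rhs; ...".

  step 1 ⇒ step 2: CCAABCA ⇒ CA·CA·C·C·AB·CA·C
    A ↦ C
    B ↦ AB
    C ↦ CA

A->C, B->AB, C->CA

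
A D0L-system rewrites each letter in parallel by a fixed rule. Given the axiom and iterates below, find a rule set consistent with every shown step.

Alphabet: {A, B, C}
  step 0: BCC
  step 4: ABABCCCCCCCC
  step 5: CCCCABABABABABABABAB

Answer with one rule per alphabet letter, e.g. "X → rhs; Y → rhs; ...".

  step 4 ⇒ step 5: ABABCCCCCCCC ⇒ C·C·C·C·AB·AB·AB·AB·AB·AB·AB·AB
    A ↦ C
    B ↦ C
    C ↦ AB

A->C, B->C, C->AB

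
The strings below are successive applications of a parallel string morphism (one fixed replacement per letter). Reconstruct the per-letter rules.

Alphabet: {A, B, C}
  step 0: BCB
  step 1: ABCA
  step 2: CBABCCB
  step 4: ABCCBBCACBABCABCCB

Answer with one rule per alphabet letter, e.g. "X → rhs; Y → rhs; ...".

A->CB, B->A, C->BC

  step 1 ⇒ step 2: ABCA ⇒ CB·A·BC·CB
    A ↦ CB
    B ↦ A
    C ↦ BC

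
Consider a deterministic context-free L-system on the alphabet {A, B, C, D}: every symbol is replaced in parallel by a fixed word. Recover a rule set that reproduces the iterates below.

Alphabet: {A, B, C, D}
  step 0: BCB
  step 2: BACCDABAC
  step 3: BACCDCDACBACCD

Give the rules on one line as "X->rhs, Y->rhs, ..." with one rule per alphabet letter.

  step 2 ⇒ step 3: BACCDABAC ⇒ BA·C·CD·CD·A·C·BA·C·CD
    A ↦ C
    B ↦ BA
    C ↦ CD
    D ↦ A

A->C, B->BA, C->CD, D->A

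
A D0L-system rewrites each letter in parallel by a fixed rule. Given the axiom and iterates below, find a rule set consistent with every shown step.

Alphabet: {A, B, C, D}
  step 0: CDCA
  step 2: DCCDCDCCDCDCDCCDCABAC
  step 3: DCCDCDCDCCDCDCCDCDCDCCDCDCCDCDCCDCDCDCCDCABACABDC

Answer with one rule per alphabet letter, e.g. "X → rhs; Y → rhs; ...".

  step 2 ⇒ step 3: DCCDCDCCDCDCDCCDCABAC ⇒ DCC·DC·DC·DCC·DC·DCC·DC·DC·DCC·DC·DCC·DC·DCC·DC·DC·DCC·DC·AB·AC·AB·DC
    A ↦ AB
    B ↦ AC
    C ↦ DC
    D ↦ DCC

A->AB, B->AC, C->DC, D->DCC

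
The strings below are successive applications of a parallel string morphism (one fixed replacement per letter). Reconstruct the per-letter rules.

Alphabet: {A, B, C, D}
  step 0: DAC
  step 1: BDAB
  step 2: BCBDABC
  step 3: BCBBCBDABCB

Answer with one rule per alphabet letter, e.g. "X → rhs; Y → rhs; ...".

  step 2 ⇒ step 3: BCBDABC ⇒ BC·B·BC·B·DA·BC·B
    A ↦ DA
    B ↦ BC
    C ↦ B
    D ↦ B

A->DA, B->BC, C->B, D->B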